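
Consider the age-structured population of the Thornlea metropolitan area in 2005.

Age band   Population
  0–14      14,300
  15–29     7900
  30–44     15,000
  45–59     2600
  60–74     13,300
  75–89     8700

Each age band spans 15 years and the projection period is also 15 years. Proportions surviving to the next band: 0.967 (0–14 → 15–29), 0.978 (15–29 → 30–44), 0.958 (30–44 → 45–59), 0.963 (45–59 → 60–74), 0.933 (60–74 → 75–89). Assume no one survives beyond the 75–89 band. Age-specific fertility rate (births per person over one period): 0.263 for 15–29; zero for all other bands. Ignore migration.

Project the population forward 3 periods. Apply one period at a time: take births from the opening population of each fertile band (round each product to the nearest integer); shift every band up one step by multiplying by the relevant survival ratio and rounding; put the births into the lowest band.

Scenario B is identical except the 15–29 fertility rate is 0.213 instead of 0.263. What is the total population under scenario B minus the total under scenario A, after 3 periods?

-1224

Let band 1 be 0–14 through band 6 = 75–89.
[period 1]
Births: 7900 * 0.263 = 2078
Band 2: 14300 * 0.967 = 13828
Band 3: 7900 * 0.978 = 7726
Band 4: 15000 * 0.958 = 14370
Band 5: 2600 * 0.963 = 2504
Band 6: 13300 * 0.933 = 12409
Population now: 0–14=2078, 15–29=13828, 30–44=7726, 45–59=14370, 60–74=2504, 75–89=12409
[period 2]
Births: 13828 * 0.263 = 3637
Band 2: 2078 * 0.967 = 2009
Band 3: 13828 * 0.978 = 13524
Band 4: 7726 * 0.958 = 7402
Band 5: 14370 * 0.963 = 13838
Band 6: 2504 * 0.933 = 2336
Population now: 0–14=3637, 15–29=2009, 30–44=13524, 45–59=7402, 60–74=13838, 75–89=2336
[period 3]
Births: 2009 * 0.263 = 528
Band 2: 3637 * 0.967 = 3517
Band 3: 2009 * 0.978 = 1965
Band 4: 13524 * 0.958 = 12956
Band 5: 7402 * 0.963 = 7128
Band 6: 13838 * 0.933 = 12911
Population now: 0–14=528, 15–29=3517, 30–44=1965, 45–59=12956, 60–74=7128, 75–89=12911
Scenario A total after 3 periods: 39005
Scenario B projection —
[period 1]
Births: 7900 * 0.213 = 1683
Band 2: 14300 * 0.967 = 13828
Band 3: 7900 * 0.978 = 7726
Band 4: 15000 * 0.958 = 14370
Band 5: 2600 * 0.963 = 2504
Band 6: 13300 * 0.933 = 12409
Population now: 0–14=1683, 15–29=13828, 30–44=7726, 45–59=14370, 60–74=2504, 75–89=12409
[period 2]
Births: 13828 * 0.213 = 2945
Band 2: 1683 * 0.967 = 1627
Band 3: 13828 * 0.978 = 13524
Band 4: 7726 * 0.958 = 7402
Band 5: 14370 * 0.963 = 13838
Band 6: 2504 * 0.933 = 2336
Population now: 0–14=2945, 15–29=1627, 30–44=13524, 45–59=7402, 60–74=13838, 75–89=2336
[period 3]
Births: 1627 * 0.213 = 347
Band 2: 2945 * 0.967 = 2848
Band 3: 1627 * 0.978 = 1591
Band 4: 13524 * 0.958 = 12956
Band 5: 7402 * 0.963 = 7128
Band 6: 13838 * 0.933 = 12911
Population now: 0–14=347, 15–29=2848, 30–44=1591, 45–59=12956, 60–74=7128, 75–89=12911
Scenario B total after 3 periods: 37781
Difference B − A = 37781 − 39005 = -1224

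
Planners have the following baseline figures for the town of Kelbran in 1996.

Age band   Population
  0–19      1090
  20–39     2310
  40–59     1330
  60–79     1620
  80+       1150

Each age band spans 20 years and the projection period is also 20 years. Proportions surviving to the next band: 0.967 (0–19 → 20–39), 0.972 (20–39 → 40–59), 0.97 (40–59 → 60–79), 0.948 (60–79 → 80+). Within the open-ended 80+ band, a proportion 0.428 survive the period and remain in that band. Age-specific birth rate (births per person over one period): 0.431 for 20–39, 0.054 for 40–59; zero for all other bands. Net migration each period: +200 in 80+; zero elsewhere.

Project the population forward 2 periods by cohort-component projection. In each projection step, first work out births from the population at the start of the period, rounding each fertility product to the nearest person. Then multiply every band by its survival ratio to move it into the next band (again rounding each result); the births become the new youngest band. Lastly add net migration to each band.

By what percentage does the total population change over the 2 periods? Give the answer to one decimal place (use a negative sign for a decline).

-4.2

Numbering the bands 1..5 from youngest to oldest:
[period 1]
Births: 2310 * 0.431 = 996 ; 1330 * 0.054 = 72 → 1068
Band 2: 1090 * 0.967 = 1054
Band 3: 2310 * 0.972 = 2245
Band 4: 1330 * 0.97 = 1290
Band 5: 1620 * 0.948 + 1150 * 0.428 = 1536 + 492 = 2028
Net migration: Band 5 + 200 → 2228
End of period: [1068, 1054, 2245, 1290, 2228]
[period 2]
Births: 1054 * 0.431 = 454 ; 2245 * 0.054 = 121 → 575
Band 2: 1068 * 0.967 = 1033
Band 3: 1054 * 0.972 = 1024
Band 4: 2245 * 0.97 = 2178
Band 5: 1290 * 0.948 + 2228 * 0.428 = 1223 + 954 = 2177
Net migration: Band 5 + 200 → 2377
End of period: [575, 1033, 1024, 2178, 2377]
Total: 7500 → 7187; change = -313; percentage change = -4.2%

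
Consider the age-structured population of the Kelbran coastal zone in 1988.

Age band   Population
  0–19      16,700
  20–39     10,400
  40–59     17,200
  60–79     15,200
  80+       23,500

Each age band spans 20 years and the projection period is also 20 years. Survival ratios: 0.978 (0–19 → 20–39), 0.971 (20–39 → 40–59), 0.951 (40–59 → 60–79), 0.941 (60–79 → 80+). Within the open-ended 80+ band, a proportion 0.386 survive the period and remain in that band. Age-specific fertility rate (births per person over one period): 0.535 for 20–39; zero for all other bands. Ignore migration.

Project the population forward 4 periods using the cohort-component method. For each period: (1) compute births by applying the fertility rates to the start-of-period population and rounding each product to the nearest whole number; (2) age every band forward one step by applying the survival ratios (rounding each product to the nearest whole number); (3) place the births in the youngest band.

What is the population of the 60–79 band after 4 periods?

5025

(Bands numbered youngest = 1 to oldest = 5.)
— Period 1 —
Births: 10400 × 0.535 = 5564
Band 2: 16700 × 0.978 = 16333
Band 3: 10400 × 0.971 = 10098
Band 4: 17200 × 0.951 = 16357
Band 5: 15200 × 0.941 + 23500 × 0.386 = 14303 + 9071 = 23374
Giving 5564 / 16333 / 10098 / 16357 / 23374.
— Period 2 —
Births: 16333 × 0.535 = 8738
Band 2: 5564 × 0.978 = 5442
Band 3: 16333 × 0.971 = 15859
Band 4: 10098 × 0.951 = 9603
Band 5: 16357 × 0.941 + 23374 × 0.386 = 15392 + 9022 = 24414
Giving 8738 / 5442 / 15859 / 9603 / 24414.
— Period 3 —
Births: 5442 × 0.535 = 2911
Band 2: 8738 × 0.978 = 8546
Band 3: 5442 × 0.971 = 5284
Band 4: 15859 × 0.951 = 15082
Band 5: 9603 × 0.941 + 24414 × 0.386 = 9036 + 9424 = 18460
Giving 2911 / 8546 / 5284 / 15082 / 18460.
— Period 4 —
Births: 8546 × 0.535 = 4572
Band 2: 2911 × 0.978 = 2847
Band 3: 8546 × 0.971 = 8298
Band 4: 5284 × 0.951 = 5025
Band 5: 15082 × 0.941 + 18460 × 0.386 = 14192 + 7126 = 21318
Giving 4572 / 2847 / 8298 / 5025 / 21318.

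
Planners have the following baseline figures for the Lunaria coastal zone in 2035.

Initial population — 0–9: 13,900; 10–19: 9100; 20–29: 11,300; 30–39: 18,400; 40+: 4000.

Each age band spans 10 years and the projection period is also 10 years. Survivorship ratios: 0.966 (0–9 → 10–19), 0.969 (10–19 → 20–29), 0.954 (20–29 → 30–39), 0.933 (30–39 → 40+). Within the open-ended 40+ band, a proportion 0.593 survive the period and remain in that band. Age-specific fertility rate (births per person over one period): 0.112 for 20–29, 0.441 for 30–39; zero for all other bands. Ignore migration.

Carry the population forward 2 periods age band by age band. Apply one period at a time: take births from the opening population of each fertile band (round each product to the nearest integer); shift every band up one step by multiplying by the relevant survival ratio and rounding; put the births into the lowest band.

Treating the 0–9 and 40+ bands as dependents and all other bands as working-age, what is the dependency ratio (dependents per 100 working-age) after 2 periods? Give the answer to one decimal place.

After projecting period 1:
Births: 11300 * 0.112 = 1266, 18400 * 0.441 = 8114 → 9380
10–19: 13900 * 0.966 = 13427
20–29: 9100 * 0.969 = 8818
30–39: 11300 * 0.954 = 10780
40+: 18400 * 0.933 + 4000 * 0.593 = 17167 + 2372 = 19539
End of period: [9380, 13427, 8818, 10780, 19539]
After projecting period 2:
Births: 8818 * 0.112 = 988, 10780 * 0.441 = 4754 → 5742
10–19: 9380 * 0.966 = 9061
20–29: 13427 * 0.969 = 13011
30–39: 8818 * 0.954 = 8412
40+: 10780 * 0.933 + 19539 * 0.593 = 10058 + 11587 = 21645
End of period: [5742, 9061, 13011, 8412, 21645]
Dependents (band 0–9 + band 40+) = 5742 + 21645 = 27387; working-age = 30484; ratio = 27387/30484 × 100 = 89.8

89.8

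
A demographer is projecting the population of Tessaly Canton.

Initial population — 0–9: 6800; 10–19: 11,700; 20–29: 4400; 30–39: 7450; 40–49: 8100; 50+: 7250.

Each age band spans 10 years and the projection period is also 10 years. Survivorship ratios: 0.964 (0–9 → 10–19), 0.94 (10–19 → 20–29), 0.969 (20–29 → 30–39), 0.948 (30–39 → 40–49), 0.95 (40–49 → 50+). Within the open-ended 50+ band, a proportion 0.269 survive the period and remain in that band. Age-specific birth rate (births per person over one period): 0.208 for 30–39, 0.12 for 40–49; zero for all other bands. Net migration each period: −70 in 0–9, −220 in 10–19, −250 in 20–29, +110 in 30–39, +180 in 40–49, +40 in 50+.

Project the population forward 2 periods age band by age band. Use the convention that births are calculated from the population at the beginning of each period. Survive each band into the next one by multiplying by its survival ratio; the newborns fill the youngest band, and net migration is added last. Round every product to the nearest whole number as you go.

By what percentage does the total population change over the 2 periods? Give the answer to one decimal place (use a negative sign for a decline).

-25.7

— Period 1 —
Births: 7450 × 0.208 = 1550  |  8100 × 0.12 = 972 → 2522
10–19: 6800 × 0.964 = 6555
20–29: 11700 × 0.94 = 10998
30–39: 4400 × 0.969 = 4264
40–49: 7450 × 0.948 = 7063
50+: 8100 × 0.95 + 7250 × 0.269 = 7695 + 1950 = 9645
Net migration: 0–9 − 70 → 2452; 10–19 − 220 → 6335; 20–29 − 250 → 10748; 30–39 + 110 → 4374; 40–49 + 180 → 7243; 50+ + 40 → 9685
Population now: 0–9=2452, 10–19=6335, 20–29=10748, 30–39=4374, 40–49=7243, 50+=9685
— Period 2 —
Births: 4374 × 0.208 = 910  |  7243 × 0.12 = 869 → 1779
10–19: 2452 × 0.964 = 2364
20–29: 6335 × 0.94 = 5955
30–39: 10748 × 0.969 = 10415
40–49: 4374 × 0.948 = 4147
50+: 7243 × 0.95 + 9685 × 0.269 = 6881 + 2605 = 9486
Net migration: 0–9 − 70 → 1709; 10–19 − 220 → 2144; 20–29 − 250 → 5705; 30–39 + 110 → 10525; 40–49 + 180 → 4327; 50+ + 40 → 9526
Population now: 0–9=1709, 10–19=2144, 20–29=5705, 30–39=10525, 40–49=4327, 50+=9526
Total: 45700 → 33936; change = -11764; percentage change = -25.7%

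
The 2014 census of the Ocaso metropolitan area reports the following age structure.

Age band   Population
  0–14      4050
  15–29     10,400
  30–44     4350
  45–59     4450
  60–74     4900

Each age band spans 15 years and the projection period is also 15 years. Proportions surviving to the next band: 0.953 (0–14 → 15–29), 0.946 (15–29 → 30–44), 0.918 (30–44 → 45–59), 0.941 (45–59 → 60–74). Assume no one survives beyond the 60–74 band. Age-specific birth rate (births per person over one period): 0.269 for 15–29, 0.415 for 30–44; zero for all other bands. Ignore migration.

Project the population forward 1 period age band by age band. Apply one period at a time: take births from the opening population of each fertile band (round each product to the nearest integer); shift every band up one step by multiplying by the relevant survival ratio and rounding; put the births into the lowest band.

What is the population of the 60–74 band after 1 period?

Numbering the groups 1..5 from youngest to oldest:
Period 1.
Births: 10400 * 0.269 = 2798 ; 4350 * 0.415 = 1805 → total 4603
Group 2: 4050 * 0.953 = 3860
Group 3: 10400 * 0.946 = 9838
Group 4: 4350 * 0.918 = 3993
Group 5: 4450 * 0.941 = 4187
Population now: 0–14=4603, 15–29=3860, 30–44=9838, 45–59=3993, 60–74=4187

4187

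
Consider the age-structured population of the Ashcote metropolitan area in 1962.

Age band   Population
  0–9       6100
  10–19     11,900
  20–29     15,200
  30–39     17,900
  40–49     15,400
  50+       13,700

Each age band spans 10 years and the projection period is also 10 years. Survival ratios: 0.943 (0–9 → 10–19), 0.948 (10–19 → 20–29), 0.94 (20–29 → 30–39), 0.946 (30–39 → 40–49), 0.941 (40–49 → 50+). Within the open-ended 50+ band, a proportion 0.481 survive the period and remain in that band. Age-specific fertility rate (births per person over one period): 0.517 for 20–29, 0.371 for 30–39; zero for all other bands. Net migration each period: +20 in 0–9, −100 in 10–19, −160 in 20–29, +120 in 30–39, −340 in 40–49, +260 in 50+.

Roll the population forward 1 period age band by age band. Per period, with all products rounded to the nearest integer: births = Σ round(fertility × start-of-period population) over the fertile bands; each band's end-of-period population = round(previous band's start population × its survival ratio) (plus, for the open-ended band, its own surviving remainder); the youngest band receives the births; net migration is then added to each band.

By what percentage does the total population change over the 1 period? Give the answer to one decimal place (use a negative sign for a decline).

4.3

Period 1:
Births: 15200 × 0.517 = 7858  |  17900 × 0.371 = 6641 → total 14499
10–19: 6100 × 0.943 = 5752
20–29: 11900 × 0.948 = 11281
30–39: 15200 × 0.94 = 14288
40–49: 17900 × 0.946 = 16933
50+: 15400 × 0.941 + 13700 × 0.481 = 14491 + 6590 = 21081
Net migration: 0–9 + 20 → 14519; 10–19 − 100 → 5652; 20–29 − 160 → 11121; 30–39 + 120 → 14408; 40–49 − 340 → 16593; 50+ + 260 → 21341
End of period: [14519, 5652, 11121, 14408, 16593, 21341]
Total: 80200 → 83634; change = 3434; percentage change = 4.3%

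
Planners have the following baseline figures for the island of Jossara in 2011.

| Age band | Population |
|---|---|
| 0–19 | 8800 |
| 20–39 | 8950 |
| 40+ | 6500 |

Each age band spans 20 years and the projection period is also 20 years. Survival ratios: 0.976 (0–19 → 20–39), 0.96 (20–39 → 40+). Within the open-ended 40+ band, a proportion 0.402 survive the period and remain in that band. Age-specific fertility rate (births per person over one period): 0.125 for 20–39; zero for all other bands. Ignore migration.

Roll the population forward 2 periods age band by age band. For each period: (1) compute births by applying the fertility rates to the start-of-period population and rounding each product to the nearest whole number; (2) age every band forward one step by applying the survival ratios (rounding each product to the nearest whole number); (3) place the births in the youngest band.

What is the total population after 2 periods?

Call the groups 1 to 3, youngest first.
After projecting period 1:
Births: 8950 × 0.125 = 1119
Group 2: 8800 × 0.976 = 8589
Group 3: 8950 × 0.96 + 6500 × 0.402 = 8592 + 2613 = 11205
→ [1119, 8589, 11205]
After projecting period 2:
Births: 8589 × 0.125 = 1074
Group 2: 1119 × 0.976 = 1092
Group 3: 8589 × 0.96 + 11205 × 0.402 = 8245 + 4504 = 12749
→ [1074, 1092, 12749]
Total after period 2: 1074 + 1092 + 12749 = 14915

14915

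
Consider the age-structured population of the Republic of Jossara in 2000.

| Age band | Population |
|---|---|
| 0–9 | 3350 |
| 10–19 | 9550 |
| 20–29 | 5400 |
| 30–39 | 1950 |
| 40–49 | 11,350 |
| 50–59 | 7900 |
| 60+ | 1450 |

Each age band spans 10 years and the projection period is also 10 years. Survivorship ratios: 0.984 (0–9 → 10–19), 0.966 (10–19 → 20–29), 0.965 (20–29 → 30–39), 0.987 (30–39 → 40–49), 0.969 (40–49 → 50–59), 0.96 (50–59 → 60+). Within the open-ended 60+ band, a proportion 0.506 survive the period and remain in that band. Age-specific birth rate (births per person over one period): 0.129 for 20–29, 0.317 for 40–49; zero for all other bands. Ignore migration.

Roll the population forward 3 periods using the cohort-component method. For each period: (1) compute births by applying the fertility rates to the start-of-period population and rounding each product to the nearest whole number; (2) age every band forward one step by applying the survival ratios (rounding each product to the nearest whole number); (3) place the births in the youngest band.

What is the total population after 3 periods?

33999

(Groups numbered youngest = 1 to oldest = 7.)
After projecting period 1:
Births: 5400 × 0.129 = 697, 11350 × 0.317 = 3598 → total 4295
Group 2: 3350 × 0.984 = 3296
Group 3: 9550 × 0.966 = 9225
Group 4: 5400 × 0.965 = 5211
Group 5: 1950 × 0.987 = 1925
Group 6: 11350 × 0.969 = 10998
Group 7: 7900 × 0.96 + 1450 × 0.506 = 7584 + 734 = 8318
→ [4295, 3296, 9225, 5211, 1925, 10998, 8318]
After projecting period 2:
Births: 9225 × 0.129 = 1190, 1925 × 0.317 = 610 → total 1800
Group 2: 4295 × 0.984 = 4226
Group 3: 3296 × 0.966 = 3184
Group 4: 9225 × 0.965 = 8902
Group 5: 5211 × 0.987 = 5143
Group 6: 1925 × 0.969 = 1865
Group 7: 10998 × 0.96 + 8318 × 0.506 = 10558 + 4209 = 14767
→ [1800, 4226, 3184, 8902, 5143, 1865, 14767]
After projecting period 3:
Births: 3184 × 0.129 = 411, 5143 × 0.317 = 1630 → total 2041
Group 2: 1800 × 0.984 = 1771
Group 3: 4226 × 0.966 = 4082
Group 4: 3184 × 0.965 = 3073
Group 5: 8902 × 0.987 = 8786
Group 6: 5143 × 0.969 = 4984
Group 7: 1865 × 0.96 + 14767 × 0.506 = 1790 + 7472 = 9262
→ [2041, 1771, 4082, 3073, 8786, 4984, 9262]
Total after period 3: 2041 + 1771 + 4082 + 3073 + 8786 + 4984 + 9262 = 33999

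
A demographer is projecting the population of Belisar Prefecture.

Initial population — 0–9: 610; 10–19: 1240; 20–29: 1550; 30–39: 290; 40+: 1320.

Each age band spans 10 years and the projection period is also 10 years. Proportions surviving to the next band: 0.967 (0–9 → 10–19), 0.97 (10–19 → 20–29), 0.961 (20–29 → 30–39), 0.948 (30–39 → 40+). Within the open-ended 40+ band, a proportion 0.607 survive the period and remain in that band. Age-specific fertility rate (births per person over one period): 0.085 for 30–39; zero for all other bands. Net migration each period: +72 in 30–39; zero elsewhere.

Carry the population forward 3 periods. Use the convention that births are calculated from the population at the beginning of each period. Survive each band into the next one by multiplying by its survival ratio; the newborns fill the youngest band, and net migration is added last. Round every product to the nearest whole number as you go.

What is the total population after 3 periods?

Call the bands 1 to 5, youngest first.
Period 1.
Births: 290 × 0.085 = 25
Band 2: 610 × 0.967 = 590
Band 3: 1240 × 0.97 = 1203
Band 4: 1550 × 0.961 = 1490
Band 5: 290 × 0.948 + 1320 × 0.607 = 275 + 801 = 1076
Net migration: Band 4 + 72 → 1562
Giving 25 / 590 / 1203 / 1562 / 1076.
Period 2.
Births: 1562 × 0.085 = 133
Band 2: 25 × 0.967 = 24
Band 3: 590 × 0.97 = 572
Band 4: 1203 × 0.961 = 1156
Band 5: 1562 × 0.948 + 1076 × 0.607 = 1481 + 653 = 2134
Net migration: Band 4 + 72 → 1228
Giving 133 / 24 / 572 / 1228 / 2134.
Period 3.
Births: 1228 × 0.085 = 104
Band 2: 133 × 0.967 = 129
Band 3: 24 × 0.97 = 23
Band 4: 572 × 0.961 = 550
Band 5: 1228 × 0.948 + 2134 × 0.607 = 1164 + 1295 = 2459
Net migration: Band 4 + 72 → 622
Giving 104 / 129 / 23 / 622 / 2459.
Total after period 3: 104 + 129 + 23 + 622 + 2459 = 3337

3337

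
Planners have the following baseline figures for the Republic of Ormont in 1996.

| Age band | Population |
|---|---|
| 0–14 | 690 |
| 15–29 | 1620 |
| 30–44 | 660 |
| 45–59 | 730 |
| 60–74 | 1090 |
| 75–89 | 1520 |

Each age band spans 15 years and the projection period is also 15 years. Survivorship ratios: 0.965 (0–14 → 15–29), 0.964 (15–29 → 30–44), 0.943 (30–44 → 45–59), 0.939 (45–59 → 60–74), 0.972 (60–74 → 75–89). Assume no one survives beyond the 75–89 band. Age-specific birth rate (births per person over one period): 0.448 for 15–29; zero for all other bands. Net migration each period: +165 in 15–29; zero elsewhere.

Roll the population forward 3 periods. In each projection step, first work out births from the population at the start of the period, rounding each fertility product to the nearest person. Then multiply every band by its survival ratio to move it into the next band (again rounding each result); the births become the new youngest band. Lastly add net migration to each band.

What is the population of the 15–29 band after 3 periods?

524

Period 1.
Births: 1620 × 0.448 = 726
15–29: 690 × 0.965 = 666
30–44: 1620 × 0.964 = 1562
45–59: 660 × 0.943 = 622
60–74: 730 × 0.939 = 685
75–89: 1090 × 0.972 = 1059
Net migration: 15–29 + 165 → 831
End of period: [726, 831, 1562, 622, 685, 1059]
Period 2.
Births: 831 × 0.448 = 372
15–29: 726 × 0.965 = 701
30–44: 831 × 0.964 = 801
45–59: 1562 × 0.943 = 1473
60–74: 622 × 0.939 = 584
75–89: 685 × 0.972 = 666
Net migration: 15–29 + 165 → 866
End of period: [372, 866, 801, 1473, 584, 666]
Period 3.
Births: 866 × 0.448 = 388
15–29: 372 × 0.965 = 359
30–44: 866 × 0.964 = 835
45–59: 801 × 0.943 = 755
60–74: 1473 × 0.939 = 1383
75–89: 584 × 0.972 = 568
Net migration: 15–29 + 165 → 524
End of period: [388, 524, 835, 755, 1383, 568]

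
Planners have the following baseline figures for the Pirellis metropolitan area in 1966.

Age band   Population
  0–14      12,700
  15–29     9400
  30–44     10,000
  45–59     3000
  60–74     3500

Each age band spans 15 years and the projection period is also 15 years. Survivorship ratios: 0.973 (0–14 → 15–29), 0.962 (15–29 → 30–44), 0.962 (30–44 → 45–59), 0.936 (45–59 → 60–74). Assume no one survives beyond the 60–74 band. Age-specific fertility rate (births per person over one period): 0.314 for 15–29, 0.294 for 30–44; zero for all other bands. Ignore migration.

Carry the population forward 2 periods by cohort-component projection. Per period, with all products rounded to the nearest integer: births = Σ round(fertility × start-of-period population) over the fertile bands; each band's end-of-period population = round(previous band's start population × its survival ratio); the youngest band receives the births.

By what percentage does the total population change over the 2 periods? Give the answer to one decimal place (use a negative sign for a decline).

Call the bands 1 to 5, youngest first.
[period 1]
Births: 9400 * 0.314 = 2952 ; 10000 * 0.294 = 2940 → 5892
Band 2: 12700 * 0.973 = 12357
Band 3: 9400 * 0.962 = 9043
Band 4: 10000 * 0.962 = 9620
Band 5: 3000 * 0.936 = 2808
End of period: [5892, 12357, 9043, 9620, 2808]
[period 2]
Births: 12357 * 0.314 = 3880 ; 9043 * 0.294 = 2659 → 6539
Band 2: 5892 * 0.973 = 5733
Band 3: 12357 * 0.962 = 11887
Band 4: 9043 * 0.962 = 8699
Band 5: 9620 * 0.936 = 9004
End of period: [6539, 5733, 11887, 8699, 9004]
Total: 38600 → 41862; change = 3262; percentage change = 8.5%

8.5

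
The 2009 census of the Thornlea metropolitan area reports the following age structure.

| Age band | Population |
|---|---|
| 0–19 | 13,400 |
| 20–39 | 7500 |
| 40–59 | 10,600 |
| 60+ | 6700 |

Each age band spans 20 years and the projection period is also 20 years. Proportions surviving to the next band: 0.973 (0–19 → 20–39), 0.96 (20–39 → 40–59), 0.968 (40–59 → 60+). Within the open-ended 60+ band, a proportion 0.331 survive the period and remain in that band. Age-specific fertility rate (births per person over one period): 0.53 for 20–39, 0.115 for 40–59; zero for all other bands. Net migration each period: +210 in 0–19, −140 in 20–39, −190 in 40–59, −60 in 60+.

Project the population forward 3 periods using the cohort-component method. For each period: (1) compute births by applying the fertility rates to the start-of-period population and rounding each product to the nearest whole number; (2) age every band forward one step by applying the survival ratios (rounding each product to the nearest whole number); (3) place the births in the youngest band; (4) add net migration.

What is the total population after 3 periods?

31877

Period 1:
Births: 7500 × 0.53 = 3975, 10600 × 0.115 = 1219 → 5194
20–39: 13400 × 0.973 = 13038
40–59: 7500 × 0.96 = 7200
60+: 10600 × 0.968 + 6700 × 0.331 = 10261 + 2218 = 12479
Net migration: 0–19 + 210 → 5404; 20–39 − 140 → 12898; 40–59 − 190 → 7010; 60+ − 60 → 12419
Population now: 0–19=5404, 20–39=12898, 40–59=7010, 60+=12419
Period 2:
Births: 12898 × 0.53 = 6836, 7010 × 0.115 = 806 → 7642
20–39: 5404 × 0.973 = 5258
40–59: 12898 × 0.96 = 12382
60+: 7010 × 0.968 + 12419 × 0.331 = 6786 + 4111 = 10897
Net migration: 0–19 + 210 → 7852; 20–39 − 140 → 5118; 40–59 − 190 → 12192; 60+ − 60 → 10837
Population now: 0–19=7852, 20–39=5118, 40–59=12192, 60+=10837
Period 3:
Births: 5118 × 0.53 = 2713, 12192 × 0.115 = 1402 → 4115
20–39: 7852 × 0.973 = 7640
40–59: 5118 × 0.96 = 4913
60+: 12192 × 0.968 + 10837 × 0.331 = 11802 + 3587 = 15389
Net migration: 0–19 + 210 → 4325; 20–39 − 140 → 7500; 40–59 − 190 → 4723; 60+ − 60 → 15329
Population now: 0–19=4325, 20–39=7500, 40–59=4723, 60+=15329
Total after period 3: 4325 + 7500 + 4723 + 15329 = 31877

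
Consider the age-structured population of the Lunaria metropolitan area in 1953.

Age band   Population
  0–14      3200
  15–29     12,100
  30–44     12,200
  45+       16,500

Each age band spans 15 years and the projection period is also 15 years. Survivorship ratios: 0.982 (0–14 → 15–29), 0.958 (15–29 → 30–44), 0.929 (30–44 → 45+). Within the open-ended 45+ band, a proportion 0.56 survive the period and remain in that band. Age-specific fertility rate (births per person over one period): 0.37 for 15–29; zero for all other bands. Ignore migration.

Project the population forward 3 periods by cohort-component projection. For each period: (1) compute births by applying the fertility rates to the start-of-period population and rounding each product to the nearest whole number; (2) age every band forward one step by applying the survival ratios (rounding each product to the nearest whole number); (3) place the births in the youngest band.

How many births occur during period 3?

Period 1.
Births: 12100 * 0.37 = 4477
15–29: 3200 * 0.982 = 3142
30–44: 12100 * 0.958 = 11592
45+: 12200 * 0.929 + 16500 * 0.56 = 11334 + 9240 = 20574
→ [4477, 3142, 11592, 20574]
Period 2.
Births: 3142 * 0.37 = 1163
15–29: 4477 * 0.982 = 4396
30–44: 3142 * 0.958 = 3010
45+: 11592 * 0.929 + 20574 * 0.56 = 10769 + 11521 = 22290
→ [1163, 4396, 3010, 22290]
Period 3.
Births: 4396 * 0.37 = 1627
15–29: 1163 * 0.982 = 1142
30–44: 4396 * 0.958 = 4211
45+: 3010 * 0.929 + 22290 * 0.56 = 2796 + 12482 = 15278
→ [1627, 1142, 4211, 15278]

1627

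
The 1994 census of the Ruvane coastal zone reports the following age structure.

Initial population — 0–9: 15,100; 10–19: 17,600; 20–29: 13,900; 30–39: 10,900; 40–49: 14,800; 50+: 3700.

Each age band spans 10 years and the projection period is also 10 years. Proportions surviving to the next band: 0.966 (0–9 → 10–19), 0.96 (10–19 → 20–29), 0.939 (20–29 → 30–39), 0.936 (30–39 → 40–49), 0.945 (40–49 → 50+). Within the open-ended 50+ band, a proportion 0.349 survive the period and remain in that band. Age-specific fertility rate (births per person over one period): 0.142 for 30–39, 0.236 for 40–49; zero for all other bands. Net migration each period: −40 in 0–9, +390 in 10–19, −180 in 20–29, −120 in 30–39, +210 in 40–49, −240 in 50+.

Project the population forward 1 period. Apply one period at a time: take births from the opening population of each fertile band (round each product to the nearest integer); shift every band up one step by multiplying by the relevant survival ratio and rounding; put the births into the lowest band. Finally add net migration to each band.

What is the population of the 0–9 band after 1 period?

Let group 1 be 0–9 through group 6 = 50+.
Period 1.
Births: 10900 * 0.142 = 1548, 14800 * 0.236 = 3493 ⇒ total 5041
Group 2: 15100 * 0.966 = 14587
Group 3: 17600 * 0.96 = 16896
Group 4: 13900 * 0.939 = 13052
Group 5: 10900 * 0.936 = 10202
Group 6: 14800 * 0.945 + 3700 * 0.349 = 13986 + 1291 = 15277
Net migration: Group 1 − 40 → 5001; Group 2 + 390 → 14977; Group 3 − 180 → 16716; Group 4 − 120 → 12932; Group 5 + 210 → 10412; Group 6 − 240 → 15037
End of period: [5001, 14977, 16716, 12932, 10412, 15037]

5001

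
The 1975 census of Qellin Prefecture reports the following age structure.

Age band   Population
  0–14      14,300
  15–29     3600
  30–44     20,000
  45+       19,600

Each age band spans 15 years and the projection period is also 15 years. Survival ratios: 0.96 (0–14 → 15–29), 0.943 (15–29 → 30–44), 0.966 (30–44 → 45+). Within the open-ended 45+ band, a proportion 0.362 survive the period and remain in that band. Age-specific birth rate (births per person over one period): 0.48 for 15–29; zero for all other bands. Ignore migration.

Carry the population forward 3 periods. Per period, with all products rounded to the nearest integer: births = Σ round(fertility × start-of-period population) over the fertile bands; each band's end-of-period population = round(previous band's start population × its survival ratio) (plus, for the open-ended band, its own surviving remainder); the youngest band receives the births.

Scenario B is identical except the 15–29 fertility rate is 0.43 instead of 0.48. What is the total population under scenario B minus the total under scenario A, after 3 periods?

-978

— Period 1 —
Births: 3600 × 0.48 = 1728
15–29: 14300 × 0.96 = 13728
30–44: 3600 × 0.943 = 3395
45+: 20000 × 0.966 + 19600 × 0.362 = 19320 + 7095 = 26415
End of period: [1728, 13728, 3395, 26415]
— Period 2 —
Births: 13728 × 0.48 = 6589
15–29: 1728 × 0.96 = 1659
30–44: 13728 × 0.943 = 12946
45+: 3395 × 0.966 + 26415 × 0.362 = 3280 + 9562 = 12842
End of period: [6589, 1659, 12946, 12842]
— Period 3 —
Births: 1659 × 0.48 = 796
15–29: 6589 × 0.96 = 6325
30–44: 1659 × 0.943 = 1564
45+: 12946 × 0.966 + 12842 × 0.362 = 12506 + 4649 = 17155
End of period: [796, 6325, 1564, 17155]
Scenario A total after 3 periods: 25840
Scenario B projection —
— Period 1 —
Births: 3600 × 0.43 = 1548
15–29: 14300 × 0.96 = 13728
30–44: 3600 × 0.943 = 3395
45+: 20000 × 0.966 + 19600 × 0.362 = 19320 + 7095 = 26415
End of period: [1548, 13728, 3395, 26415]
— Period 2 —
Births: 13728 × 0.43 = 5903
15–29: 1548 × 0.96 = 1486
30–44: 13728 × 0.943 = 12946
45+: 3395 × 0.966 + 26415 × 0.362 = 3280 + 9562 = 12842
End of period: [5903, 1486, 12946, 12842]
— Period 3 —
Births: 1486 × 0.43 = 639
15–29: 5903 × 0.96 = 5667
30–44: 1486 × 0.943 = 1401
45+: 12946 × 0.966 + 12842 × 0.362 = 12506 + 4649 = 17155
End of period: [639, 5667, 1401, 17155]
Scenario B total after 3 periods: 24862
Difference B − A = 24862 − 25840 = -978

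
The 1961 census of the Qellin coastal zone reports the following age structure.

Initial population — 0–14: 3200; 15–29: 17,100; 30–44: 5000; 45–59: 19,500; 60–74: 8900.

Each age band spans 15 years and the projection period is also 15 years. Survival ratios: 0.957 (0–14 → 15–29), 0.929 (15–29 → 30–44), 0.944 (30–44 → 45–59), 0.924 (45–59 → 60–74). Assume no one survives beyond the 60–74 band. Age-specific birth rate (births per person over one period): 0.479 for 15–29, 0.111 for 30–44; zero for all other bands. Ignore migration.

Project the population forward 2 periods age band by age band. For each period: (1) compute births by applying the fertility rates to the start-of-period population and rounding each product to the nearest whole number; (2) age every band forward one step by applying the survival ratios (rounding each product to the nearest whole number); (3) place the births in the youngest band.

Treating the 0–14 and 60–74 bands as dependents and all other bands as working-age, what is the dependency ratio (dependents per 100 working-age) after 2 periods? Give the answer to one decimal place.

29.0

(Groups numbered youngest = 1 to oldest = 5.)
[period 1]
Births: 17100 * 0.479 = 8191 ; 5000 * 0.111 = 555 — total 8746
Group 2: 3200 * 0.957 = 3062
Group 3: 17100 * 0.929 = 15886
Group 4: 5000 * 0.944 = 4720
Group 5: 19500 * 0.924 = 18018
Population now: 0–14=8746, 15–29=3062, 30–44=15886, 45–59=4720, 60–74=18018
[period 2]
Births: 3062 * 0.479 = 1467 ; 15886 * 0.111 = 1763 — total 3230
Group 2: 8746 * 0.957 = 8370
Group 3: 3062 * 0.929 = 2845
Group 4: 15886 * 0.944 = 14996
Group 5: 4720 * 0.924 = 4361
Population now: 0–14=3230, 15–29=8370, 30–44=2845, 45–59=14996, 60–74=4361
Dependents (band 0–14 + band 60–74) = 3230 + 4361 = 7591; working-age = 26211; ratio = 7591/26211 × 100 = 29.0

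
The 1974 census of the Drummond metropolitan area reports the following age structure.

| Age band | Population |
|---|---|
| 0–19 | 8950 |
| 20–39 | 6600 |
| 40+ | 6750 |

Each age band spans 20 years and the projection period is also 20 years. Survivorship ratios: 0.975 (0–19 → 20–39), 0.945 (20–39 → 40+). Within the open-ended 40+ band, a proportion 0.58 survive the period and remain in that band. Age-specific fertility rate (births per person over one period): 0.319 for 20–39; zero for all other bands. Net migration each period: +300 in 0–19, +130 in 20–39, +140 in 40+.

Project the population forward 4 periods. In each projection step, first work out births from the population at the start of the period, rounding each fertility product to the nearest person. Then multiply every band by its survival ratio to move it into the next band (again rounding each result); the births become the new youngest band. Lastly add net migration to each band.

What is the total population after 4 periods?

11956

— Period 1 —
Births: 6600 × 0.319 = 2105
20–39: 8950 × 0.975 = 8726
40+: 6600 × 0.945 + 6750 × 0.58 = 6237 + 3915 = 10152
Net migration: 0–19 + 300 → 2405; 20–39 + 130 → 8856; 40+ + 140 → 10292
Giving 2405 / 8856 / 10292.
— Period 2 —
Births: 8856 × 0.319 = 2825
20–39: 2405 × 0.975 = 2345
40+: 8856 × 0.945 + 10292 × 0.58 = 8369 + 5969 = 14338
Net migration: 0–19 + 300 → 3125; 20–39 + 130 → 2475; 40+ + 140 → 14478
Giving 3125 / 2475 / 14478.
— Period 3 —
Births: 2475 × 0.319 = 790
20–39: 3125 × 0.975 = 3047
40+: 2475 × 0.945 + 14478 × 0.58 = 2339 + 8397 = 10736
Net migration: 0–19 + 300 → 1090; 20–39 + 130 → 3177; 40+ + 140 → 10876
Giving 1090 / 3177 / 10876.
— Period 4 —
Births: 3177 × 0.319 = 1013
20–39: 1090 × 0.975 = 1063
40+: 3177 × 0.945 + 10876 × 0.58 = 3002 + 6308 = 9310
Net migration: 0–19 + 300 → 1313; 20–39 + 130 → 1193; 40+ + 140 → 9450
Giving 1313 / 1193 / 9450.
Total after period 4: 1313 + 1193 + 9450 = 11956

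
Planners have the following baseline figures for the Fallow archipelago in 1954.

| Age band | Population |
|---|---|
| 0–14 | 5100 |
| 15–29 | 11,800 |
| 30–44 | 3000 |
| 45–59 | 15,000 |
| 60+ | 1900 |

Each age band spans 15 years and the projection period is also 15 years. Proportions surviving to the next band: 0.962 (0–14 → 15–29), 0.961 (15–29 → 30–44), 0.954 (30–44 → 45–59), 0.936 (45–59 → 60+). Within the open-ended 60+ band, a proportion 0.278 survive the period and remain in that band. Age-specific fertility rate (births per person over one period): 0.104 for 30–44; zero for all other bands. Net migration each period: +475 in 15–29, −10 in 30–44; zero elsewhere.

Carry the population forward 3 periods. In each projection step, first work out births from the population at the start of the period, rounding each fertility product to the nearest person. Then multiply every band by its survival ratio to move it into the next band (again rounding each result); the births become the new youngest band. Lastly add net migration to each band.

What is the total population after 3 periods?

19792

[period 1]
Births: 3000 * 0.104 = 312
15–29: 5100 * 0.962 = 4906
30–44: 11800 * 0.961 = 11340
45–59: 3000 * 0.954 = 2862
60+: 15000 * 0.936 + 1900 * 0.278 = 14040 + 528 = 14568
Net migration: 15–29 + 475 → 5381; 30–44 − 10 → 11330
End of period: [312, 5381, 11330, 2862, 14568]
[period 2]
Births: 11330 * 0.104 = 1178
15–29: 312 * 0.962 = 300
30–44: 5381 * 0.961 = 5171
45–59: 11330 * 0.954 = 10809
60+: 2862 * 0.936 + 14568 * 0.278 = 2679 + 4050 = 6729
Net migration: 15–29 + 475 → 775; 30–44 − 10 → 5161
End of period: [1178, 775, 5161, 10809, 6729]
[period 3]
Births: 5161 * 0.104 = 537
15–29: 1178 * 0.962 = 1133
30–44: 775 * 0.961 = 745
45–59: 5161 * 0.954 = 4924
60+: 10809 * 0.936 + 6729 * 0.278 = 10117 + 1871 = 11988
Net migration: 15–29 + 475 → 1608; 30–44 − 10 → 735
End of period: [537, 1608, 735, 4924, 11988]
Total after period 3: 537 + 1608 + 735 + 4924 + 11988 = 19792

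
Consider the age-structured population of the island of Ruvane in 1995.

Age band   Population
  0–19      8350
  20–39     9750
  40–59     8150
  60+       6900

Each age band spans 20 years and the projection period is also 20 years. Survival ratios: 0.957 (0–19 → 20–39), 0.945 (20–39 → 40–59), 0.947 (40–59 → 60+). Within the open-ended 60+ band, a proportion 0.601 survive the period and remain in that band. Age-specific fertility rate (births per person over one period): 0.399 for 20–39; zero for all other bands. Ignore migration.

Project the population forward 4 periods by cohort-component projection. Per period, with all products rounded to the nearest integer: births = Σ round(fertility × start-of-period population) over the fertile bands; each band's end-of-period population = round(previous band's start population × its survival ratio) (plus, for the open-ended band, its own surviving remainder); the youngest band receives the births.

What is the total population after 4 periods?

18878

Let group 1 be 0–19 through group 4 = 60+.
Period 1.
Births: 9750 * 0.399 = 3890
Group 2: 8350 * 0.957 = 7991
Group 3: 9750 * 0.945 = 9214
Group 4: 8150 * 0.947 + 6900 * 0.601 = 7718 + 4147 = 11865
Population now: 0–19=3890, 20–39=7991, 40–59=9214, 60+=11865
Period 2.
Births: 7991 * 0.399 = 3188
Group 2: 3890 * 0.957 = 3723
Group 3: 7991 * 0.945 = 7551
Group 4: 9214 * 0.947 + 11865 * 0.601 = 8726 + 7131 = 15857
Population now: 0–19=3188, 20–39=3723, 40–59=7551, 60+=15857
Period 3.
Births: 3723 * 0.399 = 1485
Group 2: 3188 * 0.957 = 3051
Group 3: 3723 * 0.945 = 3518
Group 4: 7551 * 0.947 + 15857 * 0.601 = 7151 + 9530 = 16681
Population now: 0–19=1485, 20–39=3051, 40–59=3518, 60+=16681
Period 4.
Births: 3051 * 0.399 = 1217
Group 2: 1485 * 0.957 = 1421
Group 3: 3051 * 0.945 = 2883
Group 4: 3518 * 0.947 + 16681 * 0.601 = 3332 + 10025 = 13357
Population now: 0–19=1217, 20–39=1421, 40–59=2883, 60+=13357
Total after period 4: 1217 + 1421 + 2883 + 13357 = 18878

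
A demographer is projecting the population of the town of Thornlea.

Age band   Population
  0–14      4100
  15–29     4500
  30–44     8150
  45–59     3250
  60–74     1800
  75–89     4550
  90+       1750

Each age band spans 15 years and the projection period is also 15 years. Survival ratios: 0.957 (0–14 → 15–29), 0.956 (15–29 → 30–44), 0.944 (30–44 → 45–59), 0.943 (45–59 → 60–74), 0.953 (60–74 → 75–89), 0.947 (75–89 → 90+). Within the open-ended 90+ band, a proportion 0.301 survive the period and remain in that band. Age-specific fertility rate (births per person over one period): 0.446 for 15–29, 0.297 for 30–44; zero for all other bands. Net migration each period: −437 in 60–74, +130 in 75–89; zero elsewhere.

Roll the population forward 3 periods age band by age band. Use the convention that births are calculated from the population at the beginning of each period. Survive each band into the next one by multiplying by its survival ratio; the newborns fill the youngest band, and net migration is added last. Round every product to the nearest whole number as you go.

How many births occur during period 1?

4428

(Groups numbered youngest = 1 to oldest = 7.)
[period 1]
Births: 4500 * 0.446 = 2007 ; 8150 * 0.297 = 2421 → total 4428
Group 2: 4100 * 0.957 = 3924
Group 3: 4500 * 0.956 = 4302
Group 4: 8150 * 0.944 = 7694
Group 5: 3250 * 0.943 = 3065
Group 6: 1800 * 0.953 = 1715
Group 7: 4550 * 0.947 + 1750 * 0.301 = 4309 + 527 = 4836
Net migration: Group 5 − 437 → 2628; Group 6 + 130 → 1845
Giving 4428 / 3924 / 4302 / 7694 / 2628 / 1845 / 4836.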